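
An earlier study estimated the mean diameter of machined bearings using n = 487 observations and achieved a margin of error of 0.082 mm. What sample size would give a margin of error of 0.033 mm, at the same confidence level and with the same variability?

Margin of error scales as 1/√n, so n₂ = n₁·(E₁/E₂)².
n₂ = 487 × (0.082/0.033)² = 487 × 6.174 = 3006.74
Round up: n₂ = 3007.

3007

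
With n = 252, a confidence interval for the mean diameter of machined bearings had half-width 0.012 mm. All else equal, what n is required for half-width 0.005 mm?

Margin of error scales as 1/√n, so n₂ = n₁·(E₁/E₂)².
n₂ = 252 × (0.012/0.005)² = 252 × 5.76 = 1451.52
Round up: n₂ = 1452.

n = 1452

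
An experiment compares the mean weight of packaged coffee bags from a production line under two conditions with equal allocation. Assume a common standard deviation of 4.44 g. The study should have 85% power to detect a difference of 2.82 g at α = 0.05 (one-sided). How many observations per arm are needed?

36 per group

For two equal groups, n per group = 2·((z_α + z_β)·σ/δ)².
z_α = 1.645; z_β = 1.036 (power 85%).
n = 2 × (2.681 × 4.44 / 2.82)² = 2 × 17.82 = 35.64
Round up: n = 36 per group.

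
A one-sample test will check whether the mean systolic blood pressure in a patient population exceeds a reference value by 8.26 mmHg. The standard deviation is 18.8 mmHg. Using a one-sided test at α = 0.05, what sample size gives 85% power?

For a one-sample z-test, n = ((z_α + z_β)·σ/δ)².
z_α = 1.645 (one-sided α = 0.05); z_β = 1.036 (power 85% → β = 0.15).
n = (2.681 × 18.8 / 8.26)² = 37.23
Round up: n = 38.

n = 38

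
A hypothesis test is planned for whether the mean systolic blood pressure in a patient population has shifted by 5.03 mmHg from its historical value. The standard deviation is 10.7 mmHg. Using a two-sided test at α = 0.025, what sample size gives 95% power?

69

For a one-sample z-test, n = ((z_{α/2} + z_β)·σ/δ)².
z_{α/2} = 2.241 (two-sided α = 0.025); z_β = 1.645 (power 95% → β = 0.05).
n = (3.886 × 10.7 / 5.03)² = 68.33
Round up: n = 69.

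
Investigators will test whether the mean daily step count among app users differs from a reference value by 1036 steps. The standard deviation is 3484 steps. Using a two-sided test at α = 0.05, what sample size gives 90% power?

For a one-sample z-test, n = ((z_{α/2} + z_β)·σ/δ)².
z_{α/2} = 1.960 (two-sided α = 0.05); z_β = 1.282 (power 90% → β = 0.1).
n = (3.242 × 3484 / 1036)² = 118.87
Round up: n = 119.

119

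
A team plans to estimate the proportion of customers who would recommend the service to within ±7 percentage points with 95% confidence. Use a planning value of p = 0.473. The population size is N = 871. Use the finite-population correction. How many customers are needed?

For a proportion with margin E = 0.07 at 95% confidence, z = 1.960.
n = p̂(1−p̂)(z/E)² = 0.473 × 0.527 × (1.960/0.07)² = 195.43 — call this n₀.
Finite-population correction with N = 871: n = n₀ / (1 + (n₀−1)/N) = 195.43 / 1.223 = 159.80
Round up: n = 160.

160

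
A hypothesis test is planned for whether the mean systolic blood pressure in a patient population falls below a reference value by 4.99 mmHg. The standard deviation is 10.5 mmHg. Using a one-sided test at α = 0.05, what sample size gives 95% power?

For a one-sample z-test, n = ((z_α + z_β)·σ/δ)².
z_α = 1.645 (one-sided α = 0.05); z_β = 1.645 (power 95% → β = 0.05).
n = (3.290 × 10.5 / 4.99)² = 47.93
Round up: n = 48.

48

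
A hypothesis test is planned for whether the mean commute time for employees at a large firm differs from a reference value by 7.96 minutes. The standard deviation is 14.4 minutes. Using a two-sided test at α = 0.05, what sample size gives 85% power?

30

For a one-sample z-test, n = ((z_{α/2} + z_β)·σ/δ)².
z_{α/2} = 1.960 (two-sided α = 0.05); z_β = 1.036 (power 85% → β = 0.15).
n = (2.996 × 14.4 / 7.96)² = 29.38
Round up: n = 30.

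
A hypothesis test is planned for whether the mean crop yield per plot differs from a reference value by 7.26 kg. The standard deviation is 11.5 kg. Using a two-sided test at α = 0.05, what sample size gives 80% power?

20

For a one-sample z-test, n = ((z_{α/2} + z_β)·σ/δ)².
z_{α/2} = 1.960 (two-sided α = 0.05); z_β = 0.842 (power 80% → β = 0.2).
n = (2.802 × 11.5 / 7.26)² = 19.70
Round up: n = 20.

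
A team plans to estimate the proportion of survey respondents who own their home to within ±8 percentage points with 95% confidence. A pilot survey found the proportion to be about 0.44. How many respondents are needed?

148

For a proportion with margin E = 0.08 at 95% confidence, z = 1.960.
n = p̂(1−p̂)(z/E)² = 0.44 × 0.56 × (1.960/0.08)² = 147.90
Round up: n = 148.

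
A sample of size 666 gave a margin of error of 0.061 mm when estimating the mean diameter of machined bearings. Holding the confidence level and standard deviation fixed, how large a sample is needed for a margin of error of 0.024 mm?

Margin of error scales as 1/√n, so n₂ = n₁·(E₁/E₂)².
n₂ = 666 × (0.061/0.024)² = 666 × 6.46 = 4302.36
Round up: n₂ = 4303.

4303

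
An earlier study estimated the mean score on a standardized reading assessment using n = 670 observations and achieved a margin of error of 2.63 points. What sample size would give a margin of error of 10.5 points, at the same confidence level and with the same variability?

n = 43

Margin of error scales as 1/√n, so n₂ = n₁·(E₁/E₂)².
n₂ = 670 × (2.63/10.5)² = 670 × 0.06274 = 42.04
Round up: n₂ = 43.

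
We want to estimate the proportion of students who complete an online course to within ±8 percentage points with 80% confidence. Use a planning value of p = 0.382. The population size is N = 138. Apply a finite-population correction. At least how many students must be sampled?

For a proportion with margin E = 0.08 at 80% confidence, z = 1.282.
n = p̂(1−p̂)(z/E)² = 0.382 × 0.618 × (1.282/0.08)² = 60.62 — call this n₀.
Finite-population correction with N = 138: n = n₀ / (1 + (n₀−1)/N) = 60.62 / 1.432 = 42.33
Round up: n = 43.

n = 43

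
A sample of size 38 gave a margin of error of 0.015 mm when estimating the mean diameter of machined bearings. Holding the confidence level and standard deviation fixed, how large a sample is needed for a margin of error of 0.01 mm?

Margin of error scales as 1/√n, so n₂ = n₁·(E₁/E₂)².
n₂ = 38 × (0.015/0.01)² = 38 × 2.25 = 85.50
Round up: n₂ = 86.

86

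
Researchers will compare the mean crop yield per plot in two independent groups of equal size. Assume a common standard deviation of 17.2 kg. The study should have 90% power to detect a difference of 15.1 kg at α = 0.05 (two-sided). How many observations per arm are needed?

28 per group

For two equal groups, n per group = 2·((z_{α/2} + z_β)·σ/δ)².
z_{α/2} = 1.960; z_β = 1.282 (power 90%).
n = 2 × (3.242 × 17.2 / 15.1)² = 2 × 13.64 = 27.28
Round up: n = 28 per group.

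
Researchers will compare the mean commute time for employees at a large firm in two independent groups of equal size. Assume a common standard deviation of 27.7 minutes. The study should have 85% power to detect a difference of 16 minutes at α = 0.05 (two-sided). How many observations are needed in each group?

For two equal groups, n per group = 2·((z_{α/2} + z_β)·σ/δ)².
z_{α/2} = 1.960; z_β = 1.036 (power 85%).
n = 2 × (2.996 × 27.7 / 16)² = 2 × 26.90 = 53.80
Round up: n = 54 per group.

54 per group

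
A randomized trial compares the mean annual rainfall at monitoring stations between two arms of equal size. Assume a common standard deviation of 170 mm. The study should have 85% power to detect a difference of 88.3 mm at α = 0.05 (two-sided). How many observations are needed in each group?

For two equal groups, n per group = 2·((z_{α/2} + z_β)·σ/δ)².
z_{α/2} = 1.960; z_β = 1.036 (power 85%).
n = 2 × (2.996 × 170 / 88.3)² = 2 × 33.27 = 66.54
Round up: n = 67 per group.

67 per group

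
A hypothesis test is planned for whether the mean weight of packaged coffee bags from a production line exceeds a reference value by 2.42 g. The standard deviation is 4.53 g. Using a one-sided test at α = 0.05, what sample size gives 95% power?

38

For a one-sample z-test, n = ((z_α + z_β)·σ/δ)².
z_α = 1.645 (one-sided α = 0.05); z_β = 1.645 (power 95% → β = 0.05).
n = (3.290 × 4.53 / 2.42)² = 37.93
Round up: n = 38.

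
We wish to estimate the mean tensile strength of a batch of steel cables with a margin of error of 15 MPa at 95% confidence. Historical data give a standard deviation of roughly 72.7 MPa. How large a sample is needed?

n = 91

For a mean, the margin of error is E = z·σ/√n, so n = (zσ/E)².
At 95% confidence, z = 1.960.
n = (1.960 × 72.7 / 15)² = 90.24
Round up: n = 91.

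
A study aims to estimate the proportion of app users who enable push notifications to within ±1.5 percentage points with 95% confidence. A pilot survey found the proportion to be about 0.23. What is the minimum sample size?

For a proportion with margin E = 0.015 at 95% confidence, z = 1.960.
n = p̂(1−p̂)(z/E)² = 0.23 × 0.77 × (1.960/0.015)² = 3023.77
Round up: n = 3024.

n = 3024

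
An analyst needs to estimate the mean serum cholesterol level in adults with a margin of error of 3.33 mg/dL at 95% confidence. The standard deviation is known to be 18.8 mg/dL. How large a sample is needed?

123

For a mean, the margin of error is E = z·σ/√n, so n = (zσ/E)².
At 95% confidence, z = 1.960.
n = (1.960 × 18.8 / 3.33)² = 122.44
Round up: n = 123.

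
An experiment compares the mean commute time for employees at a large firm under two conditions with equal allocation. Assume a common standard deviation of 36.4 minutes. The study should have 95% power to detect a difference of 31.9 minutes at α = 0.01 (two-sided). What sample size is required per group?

47 per group

For two equal groups, n per group = 2·((z_{α/2} + z_β)·σ/δ)².
z_{α/2} = 2.576; z_β = 1.645 (power 95%).
n = 2 × (4.221 × 36.4 / 31.9)² = 2 × 23.20 = 46.40
Round up: n = 47 per group.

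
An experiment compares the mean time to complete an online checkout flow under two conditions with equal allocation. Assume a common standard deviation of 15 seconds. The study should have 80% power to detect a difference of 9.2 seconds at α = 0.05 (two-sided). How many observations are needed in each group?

For two equal groups, n per group = 2·((z_{α/2} + z_β)·σ/δ)².
z_{α/2} = 1.960; z_β = 0.842 (power 80%).
n = 2 × (2.802 × 15 / 9.2)² = 2 × 20.87 = 41.74
Round up: n = 42 per group.

42 per group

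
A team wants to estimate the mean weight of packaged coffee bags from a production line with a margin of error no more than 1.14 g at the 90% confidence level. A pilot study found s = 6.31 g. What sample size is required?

n = 83

For a mean, the margin of error is E = z·σ/√n, so n = (zσ/E)².
At 90% confidence, z = 1.645.
n = (1.645 × 6.31 / 1.14)² = 82.91
Round up: n = 83.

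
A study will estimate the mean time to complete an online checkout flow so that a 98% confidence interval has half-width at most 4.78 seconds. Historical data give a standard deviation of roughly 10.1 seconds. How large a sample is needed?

For a mean, the margin of error is E = z·σ/√n, so n = (zσ/E)².
At 98% confidence, z = 2.326.
n = (2.326 × 10.1 / 4.78)² = 24.15
Round up: n = 25.

25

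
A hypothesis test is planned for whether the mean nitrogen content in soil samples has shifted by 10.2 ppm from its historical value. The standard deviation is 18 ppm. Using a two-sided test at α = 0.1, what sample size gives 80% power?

For a one-sample z-test, n = ((z_{α/2} + z_β)·σ/δ)².
z_{α/2} = 1.645 (two-sided α = 0.1); z_β = 0.842 (power 80% → β = 0.2).
n = (2.487 × 18 / 10.2)² = 19.26
Round up: n = 20.

n = 20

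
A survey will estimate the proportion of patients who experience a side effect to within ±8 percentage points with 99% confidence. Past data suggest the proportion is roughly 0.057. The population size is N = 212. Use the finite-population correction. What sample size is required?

45

For a proportion with margin E = 0.08 at 99% confidence, z = 2.576.
n = p̂(1−p̂)(z/E)² = 0.057 × 0.943 × (2.576/0.08)² = 55.73 — call this n₀.
Finite-population correction with N = 212: n = n₀ / (1 + (n₀−1)/N) = 55.73 / 1.258 = 44.30
Round up: n = 45.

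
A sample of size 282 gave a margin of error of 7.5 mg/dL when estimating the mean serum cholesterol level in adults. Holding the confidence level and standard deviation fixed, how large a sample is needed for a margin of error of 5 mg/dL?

Margin of error scales as 1/√n, so n₂ = n₁·(E₁/E₂)².
n₂ = 282 × (7.5/5)² = 282 × 2.25 = 634.50
Round up: n₂ = 635.

635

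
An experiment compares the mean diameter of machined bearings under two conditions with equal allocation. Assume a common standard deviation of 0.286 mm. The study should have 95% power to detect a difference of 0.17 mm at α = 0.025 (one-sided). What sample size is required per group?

For two equal groups, n per group = 2·((z_α + z_β)·σ/δ)².
z_α = 1.960; z_β = 1.645 (power 95%).
n = 2 × (3.605 × 0.286 / 0.17)² = 2 × 36.78 = 73.56
Round up: n = 74 per group.

74 per group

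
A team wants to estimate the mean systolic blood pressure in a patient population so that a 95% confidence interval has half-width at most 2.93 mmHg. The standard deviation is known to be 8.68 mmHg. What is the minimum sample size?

For a mean, the margin of error is E = z·σ/√n, so n = (zσ/E)².
At 95% confidence, z = 1.960.
n = (1.960 × 8.68 / 2.93)² = 33.71
Round up: n = 34.

34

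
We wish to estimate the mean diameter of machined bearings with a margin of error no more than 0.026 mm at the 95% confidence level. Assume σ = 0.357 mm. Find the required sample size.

725

For a mean, the margin of error is E = z·σ/√n, so n = (zσ/E)².
At 95% confidence, z = 1.960.
n = (1.960 × 0.357 / 0.026)² = 724.27
Round up: n = 725.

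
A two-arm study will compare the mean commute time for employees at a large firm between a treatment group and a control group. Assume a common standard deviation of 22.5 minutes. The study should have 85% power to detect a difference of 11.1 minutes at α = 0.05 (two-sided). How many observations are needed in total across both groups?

148 total

For two equal groups, n per group = 2·((z_{α/2} + z_β)·σ/δ)².
z_{α/2} = 1.960; z_β = 1.036 (power 85%).
n = 2 × (2.996 × 22.5 / 11.1)² = 2 × 36.88 = 73.76
Round up: n = 74 per group.
Total across both groups: 2 × 74 = 148.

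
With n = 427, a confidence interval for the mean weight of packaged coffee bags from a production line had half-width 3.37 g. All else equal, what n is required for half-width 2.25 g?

Margin of error scales as 1/√n, so n₂ = n₁·(E₁/E₂)².
n₂ = 427 × (3.37/2.25)² = 427 × 2.243 = 957.76
Round up: n₂ = 958.

958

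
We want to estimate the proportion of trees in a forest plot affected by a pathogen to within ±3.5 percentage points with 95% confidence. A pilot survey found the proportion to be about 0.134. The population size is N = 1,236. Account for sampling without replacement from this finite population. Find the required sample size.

n = 282

For a proportion with margin E = 0.035 at 95% confidence, z = 1.960.
n = p̂(1−p̂)(z/E)² = 0.134 × 0.866 × (1.960/0.035)² = 363.91 — call this n₀.
Finite-population correction with N = 1,236: n = n₀ / (1 + (n₀−1)/N) = 363.91 / 1.294 = 281.23
Round up: n = 282.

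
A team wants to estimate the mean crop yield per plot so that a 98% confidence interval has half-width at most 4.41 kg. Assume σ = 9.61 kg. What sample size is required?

For a mean, the margin of error is E = z·σ/√n, so n = (zσ/E)².
At 98% confidence, z = 2.326.
n = (2.326 × 9.61 / 4.41)² = 25.69
Round up: n = 26.

26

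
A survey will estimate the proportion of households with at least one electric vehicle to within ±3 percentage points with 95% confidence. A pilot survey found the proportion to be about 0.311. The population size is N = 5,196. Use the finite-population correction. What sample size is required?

778

For a proportion with margin E = 0.03 at 95% confidence, z = 1.960.
n = p̂(1−p̂)(z/E)² = 0.311 × 0.689 × (1.960/0.03)² = 914.64 — call this n₀.
Finite-population correction with N = 5,196: n = n₀ / (1 + (n₀−1)/N) = 914.64 / 1.176 = 777.76
Round up: n = 778.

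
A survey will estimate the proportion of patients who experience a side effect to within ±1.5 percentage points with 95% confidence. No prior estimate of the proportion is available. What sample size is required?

For a proportion with margin E = 0.015 at 95% confidence, z = 1.960.
With no prior estimate, use p = 0.5, which maximizes p(1−p) at 0.25.
n = 0.25 × (z/E)² = 0.25 × (1.960/0.015)² = 4268.44
Round up: n = 4269.

n = 4269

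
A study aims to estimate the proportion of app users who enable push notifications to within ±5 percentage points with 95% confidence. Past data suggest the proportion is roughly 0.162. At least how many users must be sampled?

For a proportion with margin E = 0.05 at 95% confidence, z = 1.960.
n = p̂(1−p̂)(z/E)² = 0.162 × 0.838 × (1.960/0.05)² = 208.61
Round up: n = 209.

209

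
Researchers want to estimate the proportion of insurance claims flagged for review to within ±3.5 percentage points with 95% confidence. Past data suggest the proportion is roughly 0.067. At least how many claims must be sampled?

197

For a proportion with margin E = 0.035 at 95% confidence, z = 1.960.
n = p̂(1−p̂)(z/E)² = 0.067 × 0.933 × (1.960/0.035)² = 196.03
Round up: n = 197.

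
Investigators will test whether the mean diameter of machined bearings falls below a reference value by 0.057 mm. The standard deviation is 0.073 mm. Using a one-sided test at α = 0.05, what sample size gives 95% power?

18

For a one-sample z-test, n = ((z_α + z_β)·σ/δ)².
z_α = 1.645 (one-sided α = 0.05); z_β = 1.645 (power 95% → β = 0.05).
n = (3.290 × 0.073 / 0.057)² = 17.75
Round up: n = 18.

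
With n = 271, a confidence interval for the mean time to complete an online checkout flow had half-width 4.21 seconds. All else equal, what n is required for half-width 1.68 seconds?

Margin of error scales as 1/√n, so n₂ = n₁·(E₁/E₂)².
n₂ = 271 × (4.21/1.68)² = 271 × 6.28 = 1701.88
Round up: n₂ = 1702.

1702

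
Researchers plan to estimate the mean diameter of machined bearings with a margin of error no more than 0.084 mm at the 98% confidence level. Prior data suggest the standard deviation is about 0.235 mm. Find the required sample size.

For a mean, the margin of error is E = z·σ/√n, so n = (zσ/E)².
At 98% confidence, z = 2.326.
n = (2.326 × 0.235 / 0.084)² = 42.34
Round up: n = 43.

43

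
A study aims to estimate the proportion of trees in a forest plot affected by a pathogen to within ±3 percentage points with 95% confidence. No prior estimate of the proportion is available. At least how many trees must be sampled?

For a proportion with margin E = 0.03 at 95% confidence, z = 1.960.
With no prior estimate, use p = 0.5, which maximizes p(1−p) at 0.25.
n = 0.25 × (z/E)² = 0.25 × (1.960/0.03)² = 1067.11
Round up: n = 1068.

n = 1068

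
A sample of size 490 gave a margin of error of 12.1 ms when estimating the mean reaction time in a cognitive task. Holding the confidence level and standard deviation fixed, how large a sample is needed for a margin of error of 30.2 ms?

Margin of error scales as 1/√n, so n₂ = n₁·(E₁/E₂)².
n₂ = 490 × (12.1/30.2)² = 490 × 0.1605 = 78.64
Round up: n₂ = 79.

79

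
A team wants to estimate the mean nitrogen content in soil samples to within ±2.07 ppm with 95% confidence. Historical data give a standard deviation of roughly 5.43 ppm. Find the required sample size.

For a mean, the margin of error is E = z·σ/√n, so n = (zσ/E)².
At 95% confidence, z = 1.960.
n = (1.960 × 5.43 / 2.07)² = 26.43
Round up: n = 27.

27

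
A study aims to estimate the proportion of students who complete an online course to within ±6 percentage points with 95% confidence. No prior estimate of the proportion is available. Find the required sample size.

For a proportion with margin E = 0.06 at 95% confidence, z = 1.960.
With no prior estimate, use p = 0.5, which maximizes p(1−p) at 0.25.
n = 0.25 × (z/E)² = 0.25 × (1.960/0.06)² = 266.78
Round up: n = 267.

267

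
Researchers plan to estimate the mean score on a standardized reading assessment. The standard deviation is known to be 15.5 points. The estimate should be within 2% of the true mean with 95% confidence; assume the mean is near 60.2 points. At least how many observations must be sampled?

637

For a mean, the margin of error is E = z·σ/√n, so n = (zσ/E)².
At 95% confidence, z = 1.960.
E = 2% of 60.2 = 1.204 points.
n = (1.960 × 15.5 / 1.204)² = 636.68
Round up: n = 637.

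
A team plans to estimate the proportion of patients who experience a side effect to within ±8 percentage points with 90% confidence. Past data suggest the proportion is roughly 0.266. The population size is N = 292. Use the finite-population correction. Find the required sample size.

n = 65

For a proportion with margin E = 0.08 at 90% confidence, z = 1.645.
n = p̂(1−p̂)(z/E)² = 0.266 × 0.734 × (1.645/0.08)² = 82.55 — call this n₀.
Finite-population correction with N = 292: n = n₀ / (1 + (n₀−1)/N) = 82.55 / 1.279 = 64.54
Round up: n = 65.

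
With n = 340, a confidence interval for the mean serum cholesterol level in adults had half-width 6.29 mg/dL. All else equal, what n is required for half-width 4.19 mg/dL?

767

Margin of error scales as 1/√n, so n₂ = n₁·(E₁/E₂)².
n₂ = 340 × (6.29/4.19)² = 340 × 2.254 = 766.36
Round up: n₂ = 767.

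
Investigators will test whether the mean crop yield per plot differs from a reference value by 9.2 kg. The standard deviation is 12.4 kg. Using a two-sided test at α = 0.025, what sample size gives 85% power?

20

For a one-sample z-test, n = ((z_{α/2} + z_β)·σ/δ)².
z_{α/2} = 2.241 (two-sided α = 0.025); z_β = 1.036 (power 85% → β = 0.15).
n = (3.277 × 12.4 / 9.2)² = 19.51
Round up: n = 20.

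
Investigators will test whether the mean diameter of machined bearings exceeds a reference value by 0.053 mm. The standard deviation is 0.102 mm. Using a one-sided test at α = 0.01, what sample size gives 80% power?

For a one-sample z-test, n = ((z_α + z_β)·σ/δ)².
z_α = 2.326 (one-sided α = 0.01); z_β = 0.842 (power 80% → β = 0.2).
n = (3.168 × 0.102 / 0.053)² = 37.17
Round up: n = 38.

n = 38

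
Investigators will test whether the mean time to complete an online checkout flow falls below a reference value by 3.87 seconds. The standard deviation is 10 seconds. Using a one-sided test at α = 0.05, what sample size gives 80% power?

42

For a one-sample z-test, n = ((z_α + z_β)·σ/δ)².
z_α = 1.645 (one-sided α = 0.05); z_β = 0.842 (power 80% → β = 0.2).
n = (2.487 × 10 / 3.87)² = 41.30
Round up: n = 42.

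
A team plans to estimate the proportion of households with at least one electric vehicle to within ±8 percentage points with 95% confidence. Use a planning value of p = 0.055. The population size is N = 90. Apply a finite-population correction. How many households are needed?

For a proportion with margin E = 0.08 at 95% confidence, z = 1.960.
n = p̂(1−p̂)(z/E)² = 0.055 × 0.945 × (1.960/0.08)² = 31.20 — call this n₀.
Finite-population correction with N = 90: n = n₀ / (1 + (n₀−1)/N) = 31.20 / 1.336 = 23.35
Round up: n = 24.

24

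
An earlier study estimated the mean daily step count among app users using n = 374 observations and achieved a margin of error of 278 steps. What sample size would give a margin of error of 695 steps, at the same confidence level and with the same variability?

Margin of error scales as 1/√n, so n₂ = n₁·(E₁/E₂)².
n₂ = 374 × (278/695)² = 374 × 0.16 = 59.84
Round up: n₂ = 60.

60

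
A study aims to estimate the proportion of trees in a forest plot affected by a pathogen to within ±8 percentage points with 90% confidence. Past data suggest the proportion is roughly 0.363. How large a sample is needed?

For a proportion with margin E = 0.08 at 90% confidence, z = 1.645.
n = p̂(1−p̂)(z/E)² = 0.363 × 0.637 × (1.645/0.08)² = 97.77
Round up: n = 98.

98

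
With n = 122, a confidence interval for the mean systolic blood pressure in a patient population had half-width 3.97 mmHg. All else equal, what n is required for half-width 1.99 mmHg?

n = 486

Margin of error scales as 1/√n, so n₂ = n₁·(E₁/E₂)².
n₂ = 122 × (3.97/1.99)² = 122 × 3.98 = 485.56
Round up: n₂ = 486.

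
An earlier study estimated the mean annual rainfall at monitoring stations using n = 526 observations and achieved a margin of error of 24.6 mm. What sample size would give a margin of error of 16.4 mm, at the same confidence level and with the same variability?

Margin of error scales as 1/√n, so n₂ = n₁·(E₁/E₂)².
n₂ = 526 × (24.6/16.4)² = 526 × 2.25 = 1183.50
Round up: n₂ = 1184.

1184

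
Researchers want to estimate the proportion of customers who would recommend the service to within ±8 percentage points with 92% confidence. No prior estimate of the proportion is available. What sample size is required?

For a proportion with margin E = 0.08 at 92% confidence, z = 1.751.
With no prior estimate, use p = 0.5, which maximizes p(1−p) at 0.25.
n = 0.25 × (z/E)² = 0.25 × (1.751/0.08)² = 119.77
Round up: n = 120.

n = 120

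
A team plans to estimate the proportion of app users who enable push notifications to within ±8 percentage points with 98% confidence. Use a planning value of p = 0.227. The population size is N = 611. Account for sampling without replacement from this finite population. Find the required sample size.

n = 120

For a proportion with margin E = 0.08 at 98% confidence, z = 2.326.
n = p̂(1−p̂)(z/E)² = 0.227 × 0.773 × (2.326/0.08)² = 148.34 — call this n₀.
Finite-population correction with N = 611: n = n₀ / (1 + (n₀−1)/N) = 148.34 / 1.241 = 119.53
Round up: n = 120.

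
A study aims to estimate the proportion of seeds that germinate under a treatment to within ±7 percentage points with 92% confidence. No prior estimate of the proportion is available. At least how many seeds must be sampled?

For a proportion with margin E = 0.07 at 92% confidence, z = 1.751.
With no prior estimate, use p = 0.5, which maximizes p(1−p) at 0.25.
n = 0.25 × (z/E)² = 0.25 × (1.751/0.07)² = 156.43
Round up: n = 157.

157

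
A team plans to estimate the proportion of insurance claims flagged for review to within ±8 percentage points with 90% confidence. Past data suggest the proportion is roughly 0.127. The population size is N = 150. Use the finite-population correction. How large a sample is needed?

For a proportion with margin E = 0.08 at 90% confidence, z = 1.645.
n = p̂(1−p̂)(z/E)² = 0.127 × 0.873 × (1.645/0.08)² = 46.88 — call this n₀.
Finite-population correction with N = 150: n = n₀ / (1 + (n₀−1)/N) = 46.88 / 1.306 = 35.90
Round up: n = 36.

36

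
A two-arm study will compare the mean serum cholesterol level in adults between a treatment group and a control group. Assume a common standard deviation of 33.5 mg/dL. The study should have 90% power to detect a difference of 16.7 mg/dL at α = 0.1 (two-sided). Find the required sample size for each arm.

For two equal groups, n per group = 2·((z_{α/2} + z_β)·σ/δ)².
z_{α/2} = 1.645; z_β = 1.282 (power 90%).
n = 2 × (2.927 × 33.5 / 16.7)² = 2 × 34.47 = 68.94
Round up: n = 69 per group.

69 per group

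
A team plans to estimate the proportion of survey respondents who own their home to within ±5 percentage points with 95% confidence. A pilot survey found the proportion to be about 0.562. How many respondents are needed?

For a proportion with margin E = 0.05 at 95% confidence, z = 1.960.
n = p̂(1−p̂)(z/E)² = 0.562 × 0.438 × (1.960/0.05)² = 378.25
Round up: n = 379.

379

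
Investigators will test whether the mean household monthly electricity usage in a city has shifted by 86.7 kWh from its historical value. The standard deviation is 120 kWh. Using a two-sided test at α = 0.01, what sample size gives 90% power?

n = 29

For a one-sample z-test, n = ((z_{α/2} + z_β)·σ/δ)².
z_{α/2} = 2.576 (two-sided α = 0.01); z_β = 1.282 (power 90% → β = 0.1).
n = (3.858 × 120 / 86.7)² = 28.51
Round up: n = 29.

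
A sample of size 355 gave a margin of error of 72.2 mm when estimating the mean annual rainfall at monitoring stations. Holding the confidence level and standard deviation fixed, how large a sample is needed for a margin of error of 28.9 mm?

Margin of error scales as 1/√n, so n₂ = n₁·(E₁/E₂)².
n₂ = 355 × (72.2/28.9)² = 355 × 6.241 = 2215.55
Round up: n₂ = 2216.

2216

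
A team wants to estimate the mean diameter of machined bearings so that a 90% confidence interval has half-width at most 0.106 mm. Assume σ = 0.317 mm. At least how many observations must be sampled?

For a mean, the margin of error is E = z·σ/√n, so n = (zσ/E)².
At 90% confidence, z = 1.645.
n = (1.645 × 0.317 / 0.106)² = 24.20
Round up: n = 25.

25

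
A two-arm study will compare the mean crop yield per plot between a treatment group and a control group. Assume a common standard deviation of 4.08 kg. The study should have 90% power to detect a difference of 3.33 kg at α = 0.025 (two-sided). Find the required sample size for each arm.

38 per group

For two equal groups, n per group = 2·((z_{α/2} + z_β)·σ/δ)².
z_{α/2} = 2.241; z_β = 1.282 (power 90%).
n = 2 × (3.523 × 4.08 / 3.33)² = 2 × 18.63 = 37.26
Round up: n = 38 per group.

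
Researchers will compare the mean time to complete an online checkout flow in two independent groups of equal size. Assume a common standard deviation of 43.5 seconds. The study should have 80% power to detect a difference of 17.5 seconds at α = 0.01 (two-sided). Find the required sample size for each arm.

For two equal groups, n per group = 2·((z_{α/2} + z_β)·σ/δ)².
z_{α/2} = 2.576; z_β = 0.842 (power 80%).
n = 2 × (3.418 × 43.5 / 17.5)² = 2 × 72.18 = 144.36
Round up: n = 145 per group.

145 per group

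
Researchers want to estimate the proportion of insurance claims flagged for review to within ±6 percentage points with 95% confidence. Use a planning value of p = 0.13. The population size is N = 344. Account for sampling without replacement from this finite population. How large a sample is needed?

For a proportion with margin E = 0.06 at 95% confidence, z = 1.960.
n = p̂(1−p̂)(z/E)² = 0.13 × 0.87 × (1.960/0.06)² = 120.69 — call this n₀.
Finite-population correction with N = 344: n = n₀ / (1 + (n₀−1)/N) = 120.69 / 1.348 = 89.53
Round up: n = 90.

n = 90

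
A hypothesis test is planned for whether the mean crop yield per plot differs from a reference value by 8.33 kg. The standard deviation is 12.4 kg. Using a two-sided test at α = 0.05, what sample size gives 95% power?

For a one-sample z-test, n = ((z_{α/2} + z_β)·σ/δ)².
z_{α/2} = 1.960 (two-sided α = 0.05); z_β = 1.645 (power 95% → β = 0.05).
n = (3.605 × 12.4 / 8.33)² = 28.80
Round up: n = 29.

29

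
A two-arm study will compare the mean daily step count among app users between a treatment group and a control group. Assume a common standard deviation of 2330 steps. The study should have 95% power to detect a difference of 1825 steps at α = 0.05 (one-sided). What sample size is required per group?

For two equal groups, n per group = 2·((z_α + z_β)·σ/δ)².
z_α = 1.645; z_β = 1.645 (power 95%).
n = 2 × (3.290 × 2330 / 1825)² = 2 × 17.64 = 35.28
Round up: n = 36 per group.

36 per group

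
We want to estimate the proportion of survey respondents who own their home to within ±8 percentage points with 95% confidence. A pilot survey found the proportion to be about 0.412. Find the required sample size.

For a proportion with margin E = 0.08 at 95% confidence, z = 1.960.
n = p̂(1−p̂)(z/E)² = 0.412 × 0.588 × (1.960/0.08)² = 145.41
Round up: n = 146.

146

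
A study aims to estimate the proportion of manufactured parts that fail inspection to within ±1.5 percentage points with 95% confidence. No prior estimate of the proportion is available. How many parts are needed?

4269

For a proportion with margin E = 0.015 at 95% confidence, z = 1.960.
With no prior estimate, use p = 0.5, which maximizes p(1−p) at 0.25.
n = 0.25 × (z/E)² = 0.25 × (1.960/0.015)² = 4268.44
Round up: n = 4269.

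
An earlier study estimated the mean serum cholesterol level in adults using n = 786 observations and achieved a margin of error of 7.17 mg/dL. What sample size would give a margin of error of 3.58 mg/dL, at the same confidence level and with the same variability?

3153

Margin of error scales as 1/√n, so n₂ = n₁·(E₁/E₂)².
n₂ = 786 × (7.17/3.58)² = 786 × 4.011 = 3152.65
Round up: n₂ = 3153.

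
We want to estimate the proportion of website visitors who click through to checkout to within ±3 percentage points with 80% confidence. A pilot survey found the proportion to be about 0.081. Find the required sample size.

For a proportion with margin E = 0.03 at 80% confidence, z = 1.282.
n = p̂(1−p̂)(z/E)² = 0.081 × 0.919 × (1.282/0.03)² = 135.94
Round up: n = 136.

136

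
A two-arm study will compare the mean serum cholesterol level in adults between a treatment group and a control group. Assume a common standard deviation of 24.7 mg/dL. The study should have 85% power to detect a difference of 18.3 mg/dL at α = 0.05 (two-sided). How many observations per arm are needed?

33 per group

For two equal groups, n per group = 2·((z_{α/2} + z_β)·σ/δ)².
z_{α/2} = 1.960; z_β = 1.036 (power 85%).
n = 2 × (2.996 × 24.7 / 18.3)² = 2 × 16.35 = 32.70
Round up: n = 33 per group.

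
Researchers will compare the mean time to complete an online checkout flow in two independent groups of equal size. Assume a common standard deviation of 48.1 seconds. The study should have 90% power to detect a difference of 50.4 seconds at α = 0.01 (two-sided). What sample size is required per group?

28 per group

For two equal groups, n per group = 2·((z_{α/2} + z_β)·σ/δ)².
z_{α/2} = 2.576; z_β = 1.282 (power 90%).
n = 2 × (3.858 × 48.1 / 50.4)² = 2 × 13.56 = 27.12
Round up: n = 28 per group.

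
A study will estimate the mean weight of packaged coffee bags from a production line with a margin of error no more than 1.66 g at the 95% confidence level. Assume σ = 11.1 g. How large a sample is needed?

For a mean, the margin of error is E = z·σ/√n, so n = (zσ/E)².
At 95% confidence, z = 1.960.
n = (1.960 × 11.1 / 1.66)² = 171.77
Round up: n = 172.

172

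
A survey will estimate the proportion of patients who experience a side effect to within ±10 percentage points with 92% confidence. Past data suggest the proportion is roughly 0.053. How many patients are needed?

For a proportion with margin E = 0.1 at 92% confidence, z = 1.751.
n = p̂(1−p̂)(z/E)² = 0.053 × 0.947 × (1.751/0.1)² = 15.39
Round up: n = 16.

16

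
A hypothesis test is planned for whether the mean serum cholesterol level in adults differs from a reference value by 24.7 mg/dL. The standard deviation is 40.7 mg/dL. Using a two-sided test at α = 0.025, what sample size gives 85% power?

30

For a one-sample z-test, n = ((z_{α/2} + z_β)·σ/δ)².
z_{α/2} = 2.241 (two-sided α = 0.025); z_β = 1.036 (power 85% → β = 0.15).
n = (3.277 × 40.7 / 24.7)² = 29.16
Round up: n = 30.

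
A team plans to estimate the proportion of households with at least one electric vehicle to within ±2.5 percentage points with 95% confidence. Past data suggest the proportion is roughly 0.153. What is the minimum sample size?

For a proportion with margin E = 0.025 at 95% confidence, z = 1.960.
n = p̂(1−p̂)(z/E)² = 0.153 × 0.847 × (1.960/0.025)² = 796.54
Round up: n = 797.

797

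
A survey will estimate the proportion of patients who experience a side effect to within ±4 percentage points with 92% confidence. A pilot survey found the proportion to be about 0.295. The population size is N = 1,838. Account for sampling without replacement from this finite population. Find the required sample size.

For a proportion with margin E = 0.04 at 92% confidence, z = 1.751.
n = p̂(1−p̂)(z/E)² = 0.295 × 0.705 × (1.751/0.04)² = 398.53 — call this n₀.
Finite-population correction with N = 1,838: n = n₀ / (1 + (n₀−1)/N) = 398.53 / 1.216 = 327.74
Round up: n = 328.

328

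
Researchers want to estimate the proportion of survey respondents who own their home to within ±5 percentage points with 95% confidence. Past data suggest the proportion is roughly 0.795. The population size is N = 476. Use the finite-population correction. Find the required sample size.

For a proportion with margin E = 0.05 at 95% confidence, z = 1.960.
n = p̂(1−p̂)(z/E)² = 0.795 × 0.205 × (1.960/0.05)² = 250.43 — call this n₀.
Finite-population correction with N = 476: n = n₀ / (1 + (n₀−1)/N) = 250.43 / 1.524 = 164.32
Round up: n = 165.

165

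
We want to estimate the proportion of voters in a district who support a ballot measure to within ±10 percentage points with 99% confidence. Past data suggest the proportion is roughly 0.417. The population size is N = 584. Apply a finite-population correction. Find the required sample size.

For a proportion with margin E = 0.1 at 99% confidence, z = 2.576.
n = p̂(1−p̂)(z/E)² = 0.417 × 0.583 × (2.576/0.1)² = 161.32 — call this n₀.
Finite-population correction with N = 584: n = n₀ / (1 + (n₀−1)/N) = 161.32 / 1.275 = 126.53
Round up: n = 127.

n = 127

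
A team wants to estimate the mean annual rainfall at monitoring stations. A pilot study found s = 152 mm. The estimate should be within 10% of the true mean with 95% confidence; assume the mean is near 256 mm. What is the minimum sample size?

For a mean, the margin of error is E = z·σ/√n, so n = (zσ/E)².
At 95% confidence, z = 1.960.
E = 10% of 256 = 25.6 mm.
n = (1.960 × 152 / 25.6)² = 135.43
Round up: n = 136.

136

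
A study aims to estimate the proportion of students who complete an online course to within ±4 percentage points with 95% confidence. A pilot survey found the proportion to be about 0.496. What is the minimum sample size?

For a proportion with margin E = 0.04 at 95% confidence, z = 1.960.
n = p̂(1−p̂)(z/E)² = 0.496 × 0.504 × (1.960/0.04)² = 600.21
Round up: n = 601.

601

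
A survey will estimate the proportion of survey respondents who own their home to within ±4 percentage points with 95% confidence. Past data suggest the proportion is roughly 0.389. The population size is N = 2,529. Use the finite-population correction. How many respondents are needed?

466

For a proportion with margin E = 0.04 at 95% confidence, z = 1.960.
n = p̂(1−p̂)(z/E)² = 0.389 × 0.611 × (1.960/0.04)² = 570.67 — call this n₀.
Finite-population correction with N = 2,529: n = n₀ / (1 + (n₀−1)/N) = 570.67 / 1.225 = 465.85
Round up: n = 466.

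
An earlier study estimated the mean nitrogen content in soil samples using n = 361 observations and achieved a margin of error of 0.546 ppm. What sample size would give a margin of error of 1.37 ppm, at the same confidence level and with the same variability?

n = 58

Margin of error scales as 1/√n, so n₂ = n₁·(E₁/E₂)².
n₂ = 361 × (0.546/1.37)² = 361 × 0.1588 = 57.33
Round up: n₂ = 58.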